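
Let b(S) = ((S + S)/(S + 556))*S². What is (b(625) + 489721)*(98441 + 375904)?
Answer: 505956181378095/1181 ≈ 4.2841e+11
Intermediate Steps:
b(S) = 2*S³/(556 + S) (b(S) = ((2*S)/(556 + S))*S² = (2*S/(556 + S))*S² = 2*S³/(556 + S))
(b(625) + 489721)*(98441 + 375904) = (2*625³/(556 + 625) + 489721)*(98441 + 375904) = (2*244140625/1181 + 489721)*474345 = (2*244140625*(1/1181) + 489721)*474345 = (488281250/1181 + 489721)*474345 = (1066641751/1181)*474345 = 505956181378095/1181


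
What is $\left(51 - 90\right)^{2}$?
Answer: $1521$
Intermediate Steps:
$\left(51 - 90\right)^{2} = \left(-39\right)^{2} = 1521$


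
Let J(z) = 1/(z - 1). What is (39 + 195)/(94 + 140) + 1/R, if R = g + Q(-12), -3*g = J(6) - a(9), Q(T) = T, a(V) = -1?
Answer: 57/62 ≈ 0.91935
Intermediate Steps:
J(z) = 1/(-1 + z)
g = -⅖ (g = -(1/(-1 + 6) - 1*(-1))/3 = -(1/5 + 1)/3 = -(⅕ + 1)/3 = -⅓*6/5 = -⅖ ≈ -0.40000)
R = -62/5 (R = -⅖ - 12 = -62/5 ≈ -12.400)
(39 + 195)/(94 + 140) + 1/R = (39 + 195)/(94 + 140) + 1/(-62/5) = 234/234 - 5/62 = 234*(1/234) - 5/62 = 1 - 5/62 = 57/62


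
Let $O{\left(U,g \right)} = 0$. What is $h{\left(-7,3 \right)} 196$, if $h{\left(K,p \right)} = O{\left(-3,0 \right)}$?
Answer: $0$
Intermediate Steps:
$h{\left(K,p \right)} = 0$
$h{\left(-7,3 \right)} 196 = 0 \cdot 196 = 0$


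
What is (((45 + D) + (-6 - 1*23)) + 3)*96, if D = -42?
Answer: -2208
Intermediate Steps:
(((45 + D) + (-6 - 1*23)) + 3)*96 = (((45 - 42) + (-6 - 1*23)) + 3)*96 = ((3 + (-6 - 23)) + 3)*96 = ((3 - 29) + 3)*96 = (-26 + 3)*96 = -23*96 = -2208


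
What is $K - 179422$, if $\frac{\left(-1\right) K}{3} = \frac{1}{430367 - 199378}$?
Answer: $- \frac{41444508361}{230989} \approx -1.7942 \cdot 10^{5}$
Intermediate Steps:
$K = - \frac{3}{230989}$ ($K = - \frac{3}{430367 - 199378} = - \frac{3}{230989} \approx -1.2988 \cdot 10^{-5}$)
$K - 179422 = - \frac{3}{230989} - 179422 = - \frac{41444508361}{230989}$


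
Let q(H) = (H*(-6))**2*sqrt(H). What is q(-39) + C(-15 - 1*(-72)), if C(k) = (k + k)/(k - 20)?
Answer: 114/37 + 54756*I*sqrt(39) ≈ 3.0811 + 3.4195e+5*I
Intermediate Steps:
q(H) = 36*H**(5/2) (q(H) = (-6*H)**2*sqrt(H) = (36*H**2)*sqrt(H) = 36*H**(5/2))
C(k) = 2*k/(-20 + k) (C(k) = (2*k)/(-20 + k) = 2*k/(-20 + k))
q(-39) + C(-15 - 1*(-72)) = 36*(-39)**(5/2) + 2*(-15 - 1*(-72))/(-20 + (-15 - 1*(-72))) = 36*(1521*I*sqrt(39)) + 2*(-15 + 72)/(-20 + (-15 + 72)) = 54756*I*sqrt(39) + 2*57/(-20 + 57) = 54756*I*sqrt(39) + 2*57/37 = 54756*I*sqrt(39) + 2*57*(1/37) = 54756*I*sqrt(39) + 114/37 = 114/37 + 54756*I*sqrt(39)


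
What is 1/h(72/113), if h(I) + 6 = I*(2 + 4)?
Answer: -113/246 ≈ -0.45935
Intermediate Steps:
h(I) = -6 + 6*I (h(I) = -6 + I*(2 + 4) = -6 + I*6 = -6 + 6*I)
1/h(72/113) = 1/(-6 + 6*(72/113)) = 1/(-6 + 432/113) = 1/(-246/113) = -113/246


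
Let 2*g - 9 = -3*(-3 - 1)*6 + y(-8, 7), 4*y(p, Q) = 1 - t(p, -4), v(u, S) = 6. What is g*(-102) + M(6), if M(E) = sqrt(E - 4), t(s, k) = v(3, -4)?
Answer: -16269/4 + sqrt(2) ≈ -4065.8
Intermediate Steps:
t(s, k) = 6
y(p, Q) = -5/4 (y(p, Q) = (1 - 1*6)/4 = (1 - 6)/4 = (1/4)*(-5) = -5/4)
g = 319/8 (g = 9/2 + (-3*(-3 - 1)*6 - 5/4)/2 = 9/2 + (-3*(-4)*6 - 5/4)/2 = 9/2 + (12*6 - 5/4)/2 = 9/2 + (72 - 5/4)/2 = 9/2 + (1/2)*(283/4) = 9/2 + 283/8 = 319/8 ≈ 39.875)
M(E) = sqrt(-4 + E)
g*(-102) + M(6) = (319/8)*(-102) + sqrt(-4 + 6) = -16269/4 + sqrt(2)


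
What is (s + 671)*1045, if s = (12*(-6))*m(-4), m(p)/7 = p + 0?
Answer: 2807915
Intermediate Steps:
m(p) = 7*p (m(p) = 7*(p + 0) = 7*p)
s = 2016 (s = (12*(-6))*(7*(-4)) = -72*(-28) = 2016)
(s + 671)*1045 = (2016 + 671)*1045 = 2687*1045 = 2807915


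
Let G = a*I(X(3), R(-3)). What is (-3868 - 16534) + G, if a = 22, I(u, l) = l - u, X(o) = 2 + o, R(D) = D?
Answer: -20578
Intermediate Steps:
G = -176 (G = 22*(-3 - (2 + 3)) = 22*(-3 - 1*5) = 22*(-3 - 5) = 22*(-8) = -176)
(-3868 - 16534) + G = (-3868 - 16534) - 176 = -20402 - 176 = -20578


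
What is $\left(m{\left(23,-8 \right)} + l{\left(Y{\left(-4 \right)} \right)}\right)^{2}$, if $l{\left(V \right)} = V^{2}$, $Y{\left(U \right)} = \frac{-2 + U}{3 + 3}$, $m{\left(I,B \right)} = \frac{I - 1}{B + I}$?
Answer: $\frac{1369}{225} \approx 6.0844$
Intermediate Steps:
$m{\left(I,B \right)} = \frac{-1 + I}{B + I}$
$Y{\left(U \right)} = - \frac{1}{3} + \frac{U}{6}$ ($Y{\left(U \right)} = \frac{-2 + U}{6} = \left(-2 + U\right) \frac{1}{6} = - \frac{1}{3} + \frac{U}{6}$)
$\left(m{\left(23,-8 \right)} + l{\left(Y{\left(-4 \right)} \right)}\right)^{2} = \left(\frac{-1 + 23}{-8 + 23} + \left(- \frac{1}{3} + \frac{1}{6} \left(-4\right)\right)^{2}\right)^{2} = \left(\frac{1}{15} \cdot 22 + \left(- \frac{1}{3} - \frac{2}{3}\right)^{2}\right)^{2} = \left(\frac{1}{15} \cdot 22 + \left(-1\right)^{2}\right)^{2} = \left(\frac{22}{15} + 1\right)^{2} = \left(\frac{37}{15}\right)^{2} = \frac{1369}{225}$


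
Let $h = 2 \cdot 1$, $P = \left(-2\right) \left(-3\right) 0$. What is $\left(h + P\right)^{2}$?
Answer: $4$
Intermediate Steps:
$P = 0$ ($P = 6 \cdot 0 = 0$)
$h = 2$
$\left(h + P\right)^{2} = \left(2 + 0\right)^{2} = 2^{2} = 4$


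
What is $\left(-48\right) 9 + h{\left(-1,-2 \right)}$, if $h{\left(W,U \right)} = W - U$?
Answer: $-431$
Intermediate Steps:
$\left(-48\right) 9 + h{\left(-1,-2 \right)} = \left(-48\right) 9 - -1 = -432 + \left(-1 + 2\right) = -432 + 1 = -431$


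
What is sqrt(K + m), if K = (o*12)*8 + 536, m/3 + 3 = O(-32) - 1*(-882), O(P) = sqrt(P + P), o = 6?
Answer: sqrt(3749 + 24*I) ≈ 61.229 + 0.196*I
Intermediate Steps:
O(P) = sqrt(2)*sqrt(P) (O(P) = sqrt(2*P) = sqrt(2)*sqrt(P))
m = 2637 + 24*I (m = -9 + 3*(sqrt(2)*sqrt(-32) - 1*(-882)) = -9 + 3*(sqrt(2)*(4*I*sqrt(2)) + 882) = -9 + 3*(8*I + 882) = -9 + 3*(882 + 8*I) = -9 + (2646 + 24*I) = 2637 + 24*I ≈ 2637.0 + 24.0*I)
K = 1112 (K = (6*12)*8 + 536 = 72*8 + 536 = 576 + 536 = 1112)
sqrt(K + m) = sqrt(1112 + (2637 + 24*I)) = sqrt(3749 + 24*I)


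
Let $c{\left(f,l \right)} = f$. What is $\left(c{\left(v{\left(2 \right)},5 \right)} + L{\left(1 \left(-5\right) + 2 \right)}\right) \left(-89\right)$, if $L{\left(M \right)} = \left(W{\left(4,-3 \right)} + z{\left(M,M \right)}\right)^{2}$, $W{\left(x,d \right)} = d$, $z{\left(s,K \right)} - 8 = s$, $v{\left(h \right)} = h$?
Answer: $-534$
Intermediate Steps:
$z{\left(s,K \right)} = 8 + s$
$L{\left(M \right)} = \left(5 + M\right)^{2}$ ($L{\left(M \right)} = \left(-3 + \left(8 + M\right)\right)^{2} = \left(5 + M\right)^{2}$)
$\left(c{\left(v{\left(2 \right)},5 \right)} + L{\left(1 \left(-5\right) + 2 \right)}\right) \left(-89\right) = \left(2 + \left(5 + \left(1 \left(-5\right) + 2\right)\right)^{2}\right) \left(-89\right) = \left(2 + \left(5 + \left(-5 + 2\right)\right)^{2}\right) \left(-89\right) = \left(2 + \left(5 - 3\right)^{2}\right) \left(-89\right) = \left(2 + 2^{2}\right) \left(-89\right) = \left(2 + 4\right) \left(-89\right) = 6 \left(-89\right) = -534$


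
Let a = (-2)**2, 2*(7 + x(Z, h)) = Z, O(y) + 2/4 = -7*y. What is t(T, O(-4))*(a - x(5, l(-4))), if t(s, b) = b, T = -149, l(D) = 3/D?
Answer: 935/4 ≈ 233.75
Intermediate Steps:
O(y) = -1/2 - 7*y
x(Z, h) = -7 + Z/2
a = 4
t(T, O(-4))*(a - x(5, l(-4))) = (-1/2 - 7*(-4))*(4 - (-7 + (1/2)*5)) = (-1/2 + 28)*(4 - (-7 + 5/2)) = 55*(4 - 1*(-9/2))/2 = 55*(4 + 9/2)/2 = (55/2)*(17/2) = 935/4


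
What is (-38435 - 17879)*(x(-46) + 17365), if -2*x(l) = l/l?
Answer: -977864453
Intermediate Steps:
x(l) = -½ (x(l) = -l/(2*l) = -½*1 = -½)
(-38435 - 17879)*(x(-46) + 17365) = (-38435 - 17879)*(-½ + 17365) = -56314*34729/2 = -977864453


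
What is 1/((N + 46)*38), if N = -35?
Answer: 1/418 ≈ 0.0023923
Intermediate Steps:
1/((N + 46)*38) = 1/((-35 + 46)*38) = 1/(11*38) = 1/418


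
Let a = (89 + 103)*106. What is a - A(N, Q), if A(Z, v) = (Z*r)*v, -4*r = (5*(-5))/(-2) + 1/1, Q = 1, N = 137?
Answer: 166515/8 ≈ 20814.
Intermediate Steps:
r = -27/8 (r = -((5*(-5))/(-2) + 1/1)/4 = -(-25*(-½) + 1*1)/4 = -(25/2 + 1)/4 = -¼*27/2 = -27/8 ≈ -3.3750)
A(Z, v) = -27*Z*v/8 (A(Z, v) = (Z*(-27/8))*v = (-27*Z/8)*v = -27*Z*v/8)
a = 20352 (a = 192*106 = 20352)
a - A(N, Q) = 20352 - (-27)*137/8 = 20352 - 1*(-3699/8) = 20352 + 3699/8 = 166515/8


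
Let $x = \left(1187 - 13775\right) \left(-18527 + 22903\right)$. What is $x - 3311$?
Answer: $-55088399$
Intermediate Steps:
$x = -55085088$ ($x = \left(-12588\right) 4376 = -55085088$)
$x - 3311 = -55085088 - 3311 = -55088399$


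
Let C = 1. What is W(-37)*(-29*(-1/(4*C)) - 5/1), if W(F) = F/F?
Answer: 9/4 ≈ 2.2500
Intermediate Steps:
W(F) = 1
W(-37)*(-29*(-1/(4*C)) - 5/1) = 1*(-29/((1*(2/1))*(-2)) - 5/1) = 1*(-29/((1*(2*1))*(-2)) - 5*1) = 1*(-29/((1*2)*(-2)) - 5) = 1*(-29/(2*(-2)) - 5) = 1*(-29/(-4) - 5) = 1*(-29*(-¼) - 5) = 1*(29/4 - 5) = 1*(9/4) = 9/4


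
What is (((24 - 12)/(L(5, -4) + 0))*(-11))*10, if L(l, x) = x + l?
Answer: -1320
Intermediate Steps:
L(l, x) = l + x
(((24 - 12)/(L(5, -4) + 0))*(-11))*10 = (((24 - 12)/((5 - 4) + 0))*(-11))*10 = ((12/(1 + 0))*(-11))*10 = ((12/1)*(-11))*10 = ((12*1)*(-11))*10 = (12*(-11))*10 = -132*10 = -1320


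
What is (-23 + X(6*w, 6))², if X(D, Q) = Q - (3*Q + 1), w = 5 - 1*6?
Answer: 1296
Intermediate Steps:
w = -1 (w = 5 - 6 = -1)
X(D, Q) = -1 - 2*Q (X(D, Q) = Q - (1 + 3*Q) = Q + (-1 - 3*Q) = -1 - 2*Q)
(-23 + X(6*w, 6))² = (-23 + (-1 - 2*6))² = (-23 + (-1 - 12))² = (-23 - 13)² = (-36)² = 1296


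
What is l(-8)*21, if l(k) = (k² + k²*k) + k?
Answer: -9576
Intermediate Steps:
l(k) = k + k² + k³ (l(k) = (k² + k³) + k = k + k² + k³)
l(-8)*21 = -8*(1 - 8 + (-8)²)*21 = -8*(1 - 8 + 64)*21 = -8*57*21 = -456*21 = -9576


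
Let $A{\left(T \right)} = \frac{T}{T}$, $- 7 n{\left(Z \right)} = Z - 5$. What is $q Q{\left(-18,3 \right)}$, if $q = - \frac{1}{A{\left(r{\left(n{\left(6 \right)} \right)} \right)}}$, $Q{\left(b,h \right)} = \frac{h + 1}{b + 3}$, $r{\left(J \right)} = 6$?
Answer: $\frac{4}{15} \approx 0.26667$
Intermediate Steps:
$n{\left(Z \right)} = \frac{5}{7} - \frac{Z}{7}$ ($n{\left(Z \right)} = - \frac{Z - 5}{7} = - \frac{-5 + Z}{7} = \frac{5}{7} - \frac{Z}{7}$)
$A{\left(T \right)} = 1$
$Q{\left(b,h \right)} = \frac{1 + h}{3 + b}$
$q = -1$ ($q = - 1^{-1} = \left(-1\right) 1 = -1$)
$q Q{\left(-18,3 \right)} = - \frac{1 + 3}{3 - 18} = - \frac{4}{-15} = - \frac{\left(-1\right) 4}{15} = \left(-1\right) \left(- \frac{4}{15}\right) = \frac{4}{15}$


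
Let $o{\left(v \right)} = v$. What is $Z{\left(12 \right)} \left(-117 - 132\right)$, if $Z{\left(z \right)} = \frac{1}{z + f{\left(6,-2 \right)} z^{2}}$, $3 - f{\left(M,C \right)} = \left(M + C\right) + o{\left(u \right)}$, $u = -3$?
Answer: $- \frac{83}{100} \approx -0.83$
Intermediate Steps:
$f{\left(M,C \right)} = 6 - C - M$ ($f{\left(M,C \right)} = 3 - \left(\left(M + C\right) - 3\right) = 3 - \left(\left(C + M\right) - 3\right) = 3 - \left(-3 + C + M\right) = 6 - C - M$)
$Z{\left(z \right)} = \frac{1}{z + 2 z^{2}}$ ($Z{\left(z \right)} = \frac{1}{z + \left(6 - -2 - 6\right) z^{2}} = \frac{1}{z + \left(6 + 2 - 6\right) z^{2}} = \frac{1}{z + 2 z^{2}}$)
$Z{\left(12 \right)} \left(-117 - 132\right) = \frac{1}{12 \left(1 + 2 \cdot 12\right)} \left(-117 - 132\right) = \frac{1}{12 \left(1 + 24\right)} \left(-249\right) = \frac{1}{12 \cdot 25} \left(-249\right) = \frac{1}{12} \cdot \frac{1}{25} \left(-249\right) = \frac{1}{300} \left(-249\right) = - \frac{83}{100}$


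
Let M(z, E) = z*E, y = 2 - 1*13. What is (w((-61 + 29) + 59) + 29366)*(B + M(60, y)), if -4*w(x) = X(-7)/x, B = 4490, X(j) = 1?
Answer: 6073474205/54 ≈ 1.1247e+8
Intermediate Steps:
w(x) = -1/(4*x)
y = -11 (y = 2 - 13 = -11)
M(z, E) = E*z
(w((-61 + 29) + 59) + 29366)*(B + M(60, y)) = (-1/(4*((-61 + 29) + 59)) + 29366)*(4490 - 11*60) = (-1/(4*(-32 + 59)) + 29366)*(4490 - 660) = (-¼/27 + 29366)*3830 = (-¼*1/27 + 29366)*3830 = (-1/108 + 29366)*3830 = (3171527/108)*3830 = 6073474205/54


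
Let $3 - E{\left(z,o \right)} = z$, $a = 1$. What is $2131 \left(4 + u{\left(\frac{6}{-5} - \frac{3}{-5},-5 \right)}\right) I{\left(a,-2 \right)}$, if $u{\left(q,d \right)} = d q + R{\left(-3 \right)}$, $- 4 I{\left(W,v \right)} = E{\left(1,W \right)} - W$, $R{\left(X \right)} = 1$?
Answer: $-4262$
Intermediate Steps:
$E{\left(z,o \right)} = 3 - z$
$I{\left(W,v \right)} = - \frac{1}{2} + \frac{W}{4}$ ($I{\left(W,v \right)} = - \frac{\left(3 - 1\right) - W}{4} = - \frac{2 - W}{4} = - \frac{1}{2} + \frac{W}{4}$)
$u{\left(q,d \right)} = 1 + d q$ ($u{\left(q,d \right)} = d q + 1 = 1 + d q$)
$2131 \left(4 + u{\left(\frac{6}{-5} - \frac{3}{-5},-5 \right)}\right) I{\left(a,-2 \right)} = 2131 \left(4 - \left(-1 + 5 \left(\frac{6}{-5} - \frac{3}{-5}\right)\right)\right) \left(- \frac{1}{2} + \frac{1}{4} \cdot 1\right) = 2131 \left(4 - \left(-1 + 5 \left(6 \left(- \frac{1}{5}\right) - - \frac{3}{5}\right)\right)\right) \left(- \frac{1}{2} + \frac{1}{4}\right) = 2131 \left(4 - \left(-1 + 5 \left(- \frac{6}{5} + \frac{3}{5}\right)\right)\right) \left(- \frac{1}{4}\right) = 2131 \left(4 + \left(1 - -3\right)\right) \left(- \frac{1}{4}\right) = 2131 \left(4 + \left(1 + 3\right)\right) \left(- \frac{1}{4}\right) = 2131 \left(4 + 4\right) \left(- \frac{1}{4}\right) = 2131 \cdot 8 \left(- \frac{1}{4}\right) = 2131 \left(-2\right) = -4262$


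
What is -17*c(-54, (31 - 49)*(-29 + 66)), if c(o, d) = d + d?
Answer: 22644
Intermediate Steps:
c(o, d) = 2*d
-17*c(-54, (31 - 49)*(-29 + 66)) = -34*(31 - 49)*(-29 + 66) = -34*(-18*37) = -34*(-666) = -17*(-1332) = 22644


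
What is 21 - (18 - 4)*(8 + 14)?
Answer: -287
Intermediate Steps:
21 - (18 - 4)*(8 + 14) = 21 - 14*22 = 21 - 1*308 = 21 - 308 = -287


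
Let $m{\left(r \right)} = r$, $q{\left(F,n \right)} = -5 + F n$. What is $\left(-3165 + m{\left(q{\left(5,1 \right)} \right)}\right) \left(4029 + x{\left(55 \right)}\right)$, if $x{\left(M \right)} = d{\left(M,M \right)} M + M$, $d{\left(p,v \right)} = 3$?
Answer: $-13448085$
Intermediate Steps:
$x{\left(M \right)} = 4 M$ ($x{\left(M \right)} = 3 M + M = 4 M$)
$\left(-3165 + m{\left(q{\left(5,1 \right)} \right)}\right) \left(4029 + x{\left(55 \right)}\right) = \left(-3165 + \left(-5 + 5 \cdot 1\right)\right) \left(4029 + 4 \cdot 55\right) = \left(-3165 + \left(-5 + 5\right)\right) \left(4029 + 220\right) = \left(-3165 + 0\right) 4249 = \left(-3165\right) 4249 = -13448085$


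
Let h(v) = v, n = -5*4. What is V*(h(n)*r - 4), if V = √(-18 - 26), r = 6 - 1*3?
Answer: -128*I*√11 ≈ -424.53*I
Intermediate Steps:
n = -20
r = 3 (r = 6 - 3 = 3)
V = 2*I*√11 (V = √(-44) = 2*I*√11 ≈ 6.6332*I)
V*(h(n)*r - 4) = (2*I*√11)*(-20*3 - 4) = (2*I*√11)*(-60 - 4) = (2*I*√11)*(-64) = -128*I*√11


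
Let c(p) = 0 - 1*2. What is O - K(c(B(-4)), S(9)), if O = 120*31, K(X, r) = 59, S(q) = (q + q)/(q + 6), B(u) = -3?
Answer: 3661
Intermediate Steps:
c(p) = -2 (c(p) = 0 - 2 = -2)
S(q) = 2*q/(6 + q) (S(q) = (2*q)/(6 + q) = 2*q/(6 + q))
O = 3720
O - K(c(B(-4)), S(9)) = 3720 - 1*59 = 3720 - 59 = 3661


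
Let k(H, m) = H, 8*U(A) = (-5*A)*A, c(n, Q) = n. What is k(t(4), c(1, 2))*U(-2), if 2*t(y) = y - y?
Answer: 0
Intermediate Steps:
t(y) = 0 (t(y) = (y - y)/2 = (½)*0 = 0)
U(A) = -5*A²/8 (U(A) = ((-5*A)*A)/8 = (-5*A²)/8 = -5*A²/8)
k(t(4), c(1, 2))*U(-2) = 0*(-5/8*(-2)²) = 0*(-5/8*4) = 0*(-5/2) = 0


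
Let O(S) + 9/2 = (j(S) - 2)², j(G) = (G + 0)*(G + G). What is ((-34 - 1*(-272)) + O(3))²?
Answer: 958441/4 ≈ 2.3961e+5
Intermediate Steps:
j(G) = 2*G² (j(G) = G*(2*G) = 2*G²)
O(S) = -9/2 + (-2 + 2*S²)² (O(S) = -9/2 + (2*S² - 2)² = -9/2 + (-2 + 2*S²)²)
((-34 - 1*(-272)) + O(3))² = ((-34 - 1*(-272)) + (-9/2 + 4*(-1 + 3²)²))² = ((-34 + 272) + (-9/2 + 4*(-1 + 9)²))² = (238 + (-9/2 + 4*8²))² = (238 + (-9/2 + 4*64))² = (238 + (-9/2 + 256))² = (238 + 503/2)² = (979/2)² = 958441/4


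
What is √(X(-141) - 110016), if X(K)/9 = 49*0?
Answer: 24*I*√191 ≈ 331.69*I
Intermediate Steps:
X(K) = 0 (X(K) = 9*(49*0) = 9*0 = 0)
√(X(-141) - 110016) = √(0 - 110016) = √(-110016) = 24*I*√191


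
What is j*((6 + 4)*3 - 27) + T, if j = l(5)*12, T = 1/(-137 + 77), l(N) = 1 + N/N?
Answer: 4319/60 ≈ 71.983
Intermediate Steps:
l(N) = 2 (l(N) = 1 + 1 = 2)
T = -1/60 (T = 1/(-60) = -1/60 ≈ -0.016667)
j = 24 (j = 2*12 = 24)
j*((6 + 4)*3 - 27) + T = 24*((6 + 4)*3 - 27) - 1/60 = 24*(10*3 - 27) - 1/60 = 24*(30 - 27) - 1/60 = 24*3 - 1/60 = 72 - 1/60 = 4319/60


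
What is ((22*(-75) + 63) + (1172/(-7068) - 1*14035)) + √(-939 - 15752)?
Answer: -27604367/1767 + I*√16691 ≈ -15622.0 + 129.19*I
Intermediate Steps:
((22*(-75) + 63) + (1172/(-7068) - 1*14035)) + √(-939 - 15752) = ((-1650 + 63) + (1172*(-1/7068) - 14035)) + √(-16691) = (-1587 + (-293/1767 - 14035)) + I*√16691 = (-1587 - 24800138/1767) + I*√16691 = -27604367/1767 + I*√16691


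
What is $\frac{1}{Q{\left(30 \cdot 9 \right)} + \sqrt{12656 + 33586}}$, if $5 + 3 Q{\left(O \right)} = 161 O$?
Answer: $\frac{130395}{1888790047} - \frac{27 \sqrt{5138}}{1888790047} \approx 6.8012 \cdot 10^{-5}$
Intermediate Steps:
$Q{\left(O \right)} = - \frac{5}{3} + \frac{161 O}{3}$
$\frac{1}{Q{\left(30 \cdot 9 \right)} + \sqrt{12656 + 33586}} = \frac{1}{\left(- \frac{5}{3} + \frac{161 \cdot 30 \cdot 9}{3}\right) + \sqrt{12656 + 33586}} = \frac{1}{\left(- \frac{5}{3} + \frac{161}{3} \cdot 270\right) + \sqrt{46242}} = \frac{1}{\left(- \frac{5}{3} + 14490\right) + 3 \sqrt{5138}} = \frac{1}{\frac{43465}{3} + 3 \sqrt{5138}}$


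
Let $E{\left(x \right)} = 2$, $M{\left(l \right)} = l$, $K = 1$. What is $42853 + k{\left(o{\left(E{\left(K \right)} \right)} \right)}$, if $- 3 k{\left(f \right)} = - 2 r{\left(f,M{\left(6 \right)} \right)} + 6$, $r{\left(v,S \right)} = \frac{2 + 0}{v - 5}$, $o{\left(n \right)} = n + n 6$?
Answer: $\frac{1156981}{27} \approx 42851.0$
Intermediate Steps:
$o{\left(n \right)} = 7 n$ ($o{\left(n \right)} = n + 6 n = 7 n$)
$r{\left(v,S \right)} = \frac{2}{-5 + v}$
$k{\left(f \right)} = -2 + \frac{4}{3 \left(-5 + f\right)}$ ($k{\left(f \right)} = - \frac{- 2 \frac{2}{-5 + f} + 6}{3} = - \frac{- \frac{4}{-5 + f} + 6}{3} = - \frac{6 - \frac{4}{-5 + f}}{3} = -2 + \frac{4}{3 \left(-5 + f\right)}$)
$42853 + k{\left(o{\left(E{\left(K \right)} \right)} \right)} = 42853 + \frac{2 \left(17 - 3 \cdot 7 \cdot 2\right)}{3 \left(-5 + 7 \cdot 2\right)} = 42853 + \frac{2 \left(17 - 42\right)}{3 \left(-5 + 14\right)} = 42853 + \frac{2 \left(17 - 42\right)}{3 \cdot 9} = 42853 + \frac{2}{3} \cdot \frac{1}{9} \left(-25\right) = 42853 - \frac{50}{27} = \frac{1156981}{27}$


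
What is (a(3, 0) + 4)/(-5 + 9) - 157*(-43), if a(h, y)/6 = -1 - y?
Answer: 13501/2 ≈ 6750.5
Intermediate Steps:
a(h, y) = -6 - 6*y (a(h, y) = 6*(-1 - y) = -6 - 6*y)
(a(3, 0) + 4)/(-5 + 9) - 157*(-43) = ((-6 - 6*0) + 4)/(-5 + 9) - 157*(-43) = ((-6 + 0) + 4)/4 + 6751 = (-6 + 4)*(¼) + 6751 = -2*¼ + 6751 = -½ + 6751 = 13501/2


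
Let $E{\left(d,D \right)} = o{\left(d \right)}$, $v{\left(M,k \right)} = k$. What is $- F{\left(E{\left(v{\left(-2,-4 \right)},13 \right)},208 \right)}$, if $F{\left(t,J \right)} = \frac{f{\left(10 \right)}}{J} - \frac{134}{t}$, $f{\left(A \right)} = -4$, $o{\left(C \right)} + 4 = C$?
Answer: $- \frac{435}{26} \approx -16.731$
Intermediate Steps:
$o{\left(C \right)} = -4 + C$
$E{\left(d,D \right)} = -4 + d$
$F{\left(t,J \right)} = - \frac{134}{t} - \frac{4}{J}$ ($F{\left(t,J \right)} = - \frac{4}{J} - \frac{134}{t} = - \frac{134}{t} - \frac{4}{J}$)
$- F{\left(E{\left(v{\left(-2,-4 \right)},13 \right)},208 \right)} = - (- \frac{134}{-4 - 4} - \frac{4}{208}) = - (- \frac{134}{-8} - \frac{1}{52}) = - (\left(-134\right) \left(- \frac{1}{8}\right) - \frac{1}{52}) = - (\frac{67}{4} - \frac{1}{52}) = \left(-1\right) \frac{435}{26} = - \frac{435}{26}$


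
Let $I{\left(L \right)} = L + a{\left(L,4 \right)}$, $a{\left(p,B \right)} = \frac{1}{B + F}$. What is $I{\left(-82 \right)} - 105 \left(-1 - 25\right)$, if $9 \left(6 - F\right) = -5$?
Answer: $\frac{251569}{95} \approx 2648.1$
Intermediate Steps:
$F = \frac{59}{9}$ ($F = 6 - - \frac{5}{9} = 6 + \frac{5}{9} = \frac{59}{9} \approx 6.5556$)
$a{\left(p,B \right)} = \frac{1}{\frac{59}{9} + B}$ ($a{\left(p,B \right)} = \frac{1}{B + \frac{59}{9}} = \frac{1}{\frac{59}{9} + B}$)
$I{\left(L \right)} = \frac{9}{95} + L$ ($I{\left(L \right)} = L + \frac{9}{59 + 9 \cdot 4} = L + \frac{9}{59 + 36} = L + \frac{9}{95} = \frac{9}{95} + L$)
$I{\left(-82 \right)} - 105 \left(-1 - 25\right) = \left(\frac{9}{95} - 82\right) - 105 \left(-1 - 25\right) = - \frac{7781}{95} - 105 \left(-26\right) = - \frac{7781}{95} - -2730 = - \frac{7781}{95} + 2730 = \frac{251569}{95}$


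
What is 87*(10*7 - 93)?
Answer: -2001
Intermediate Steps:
87*(10*7 - 93) = 87*(70 - 93) = 87*(-23) = -2001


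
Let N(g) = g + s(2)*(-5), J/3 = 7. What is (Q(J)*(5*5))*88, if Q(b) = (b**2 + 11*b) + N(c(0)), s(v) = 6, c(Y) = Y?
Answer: 1412400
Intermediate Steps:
J = 21 (J = 3*7 = 21)
N(g) = -30 + g (N(g) = g + 6*(-5) = g - 30 = -30 + g)
Q(b) = -30 + b**2 + 11*b (Q(b) = (b**2 + 11*b) + (-30 + 0) = (b**2 + 11*b) - 30 = -30 + b**2 + 11*b)
(Q(J)*(5*5))*88 = ((-30 + 21**2 + 11*21)*(5*5))*88 = ((-30 + 441 + 231)*25)*88 = (642*25)*88 = 16050*88 = 1412400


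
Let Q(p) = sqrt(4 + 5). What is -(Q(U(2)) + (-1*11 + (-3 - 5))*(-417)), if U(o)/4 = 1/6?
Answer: -7926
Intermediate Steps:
U(o) = 2/3 (U(o) = 4*(1/6) = 2/3)
Q(p) = 3 (Q(p) = sqrt(9) = 3)
-(Q(U(2)) + (-1*11 + (-3 - 5))*(-417)) = -(3 + (-1*11 + (-3 - 5))*(-417)) = -(3 + (-11 - 8)*(-417)) = -(3 - 19*(-417)) = -(3 + 7923) = -1*7926 = -7926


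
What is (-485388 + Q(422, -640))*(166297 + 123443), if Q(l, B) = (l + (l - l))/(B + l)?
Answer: -15329419919220/109 ≈ -1.4064e+11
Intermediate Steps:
Q(l, B) = l/(B + l) (Q(l, B) = (l + 0)/(B + l) = l/(B + l))
(-485388 + Q(422, -640))*(166297 + 123443) = (-485388 + 422/(-640 + 422))*(166297 + 123443) = (-485388 + 422/(-218))*289740 = (-485388 + 422*(-1/218))*289740 = (-485388 - 211/109)*289740 = -52907503/109*289740 = -15329419919220/109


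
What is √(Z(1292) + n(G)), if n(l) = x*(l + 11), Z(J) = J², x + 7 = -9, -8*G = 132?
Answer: 2*√417338 ≈ 1292.0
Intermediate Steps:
G = -33/2 (G = -⅛*132 = -33/2 ≈ -16.500)
x = -16 (x = -7 - 9 = -16)
n(l) = -176 - 16*l (n(l) = -16*(l + 11) = -16*(11 + l) = -176 - 16*l)
√(Z(1292) + n(G)) = √(1292² + (-176 - 16*(-33/2))) = √(1669264 + (-176 + 264)) = √(1669264 + 88) = √1669352 = 2*√417338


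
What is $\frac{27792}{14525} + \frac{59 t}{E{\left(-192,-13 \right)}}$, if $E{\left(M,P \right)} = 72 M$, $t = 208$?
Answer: $\frac{12871613}{12549600} \approx 1.0257$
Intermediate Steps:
$\frac{27792}{14525} + \frac{59 t}{E{\left(-192,-13 \right)}} = \frac{27792}{14525} + \frac{59 \cdot 208}{72 \left(-192\right)} = 27792 \cdot \frac{1}{14525} + \frac{12272}{-13824} = \frac{27792}{14525} + 12272 \left(- \frac{1}{13824}\right) = \frac{27792}{14525} - \frac{767}{864} = \frac{12871613}{12549600}$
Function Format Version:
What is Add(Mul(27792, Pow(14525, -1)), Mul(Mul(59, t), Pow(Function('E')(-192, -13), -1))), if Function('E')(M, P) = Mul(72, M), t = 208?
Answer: Rational(12871613, 12549600) ≈ 1.0257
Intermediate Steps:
Add(Mul(27792, Pow(14525, -1)), Mul(Mul(59, t), Pow(Function('E')(-192, -13), -1))) = Add(Mul(27792, Pow(14525, -1)), Mul(Mul(59, 208), Pow(Mul(72, -192), -1))) = Add(Mul(27792, Rational(1, 14525)), Mul(12272, Pow(-13824, -1))) = Add(Rational(27792, 14525), Mul(12272, Rational(-1, 13824))) = Add(Rational(27792, 14525), Rational(-767, 864)) = Rational(12871613, 12549600)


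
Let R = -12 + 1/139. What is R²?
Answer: 2778889/19321 ≈ 143.83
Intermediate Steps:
R = -1667/139 (R = -12 + 1/139 = -1667/139 ≈ -11.993)
R² = (-1667/139)² = 2778889/19321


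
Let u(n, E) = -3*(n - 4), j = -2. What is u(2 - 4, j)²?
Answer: 324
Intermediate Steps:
u(n, E) = 12 - 3*n (u(n, E) = -3*(-4 + n) = 12 - 3*n)
u(2 - 4, j)² = (12 - 3*(2 - 4))² = (12 - 3*(-2))² = (12 + 6)² = 18² = 324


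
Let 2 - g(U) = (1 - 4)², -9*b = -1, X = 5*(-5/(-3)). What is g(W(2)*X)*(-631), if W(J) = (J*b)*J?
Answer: 4417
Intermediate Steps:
X = 25/3 (X = 5*(-5*(-⅓)) = 5*(5/3) = 25/3 ≈ 8.3333)
b = ⅑ (b = -⅑*(-1) = ⅑ ≈ 0.11111)
W(J) = J²/9 (W(J) = (J*(⅑))*J = (J/9)*J = J²/9)
g(U) = -7 (g(U) = 2 - (1 - 4)² = 2 - 1*(-3)² = 2 - 1*9 = 2 - 9 = -7)
g(W(2)*X)*(-631) = -7*(-631) = 4417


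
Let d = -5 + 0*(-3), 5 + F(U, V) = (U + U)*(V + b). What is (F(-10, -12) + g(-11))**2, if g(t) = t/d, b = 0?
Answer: 1406596/25 ≈ 56264.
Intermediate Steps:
F(U, V) = -5 + 2*U*V (F(U, V) = -5 + (U + U)*(V + 0) = -5 + (2*U)*V = -5 + 2*U*V)
d = -5 (d = -5 + 0 = -5)
g(t) = -t/5 (g(t) = t/(-5) = t*(-1/5) = -t/5)
(F(-10, -12) + g(-11))**2 = ((-5 + 2*(-10)*(-12)) - 1/5*(-11))**2 = ((-5 + 240) + 11/5)**2 = (235 + 11/5)**2 = (1186/5)**2 = 1406596/25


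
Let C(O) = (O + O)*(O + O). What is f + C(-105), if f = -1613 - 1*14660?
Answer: 27827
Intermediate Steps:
C(O) = 4*O² (C(O) = (2*O)*(2*O) = 4*O²)
f = -16273 (f = -1613 - 14660 = -16273)
f + C(-105) = -16273 + 4*(-105)² = -16273 + 4*11025 = -16273 + 44100 = 27827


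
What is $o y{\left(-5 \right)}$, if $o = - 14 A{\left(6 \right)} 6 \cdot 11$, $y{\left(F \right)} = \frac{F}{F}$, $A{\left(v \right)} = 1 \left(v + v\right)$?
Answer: $-11088$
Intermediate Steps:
$A{\left(v \right)} = 2 v$ ($A{\left(v \right)} = 1 \cdot 2 v = 2 v$)
$y{\left(F \right)} = 1$
$o = -11088$ ($o = - 14 \cdot 2 \cdot 6 \cdot 6 \cdot 11 = - 14 \cdot 12 \cdot 6 \cdot 11 = \left(-14\right) 72 \cdot 11 = \left(-1008\right) 11 = -11088$)
$o y{\left(-5 \right)} = \left(-11088\right) 1 = -11088$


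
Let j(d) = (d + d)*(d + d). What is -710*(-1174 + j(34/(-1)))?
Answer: -2449500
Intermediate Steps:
j(d) = 4*d**2 (j(d) = (2*d)*(2*d) = 4*d**2)
-710*(-1174 + j(34/(-1))) = -710*(-1174 + 4*(34/(-1))**2) = -710*(-1174 + 4*(34*(-1))**2) = -710*(-1174 + 4*(-34)**2) = -710*(-1174 + 4*1156) = -710*(-1174 + 4624) = -710*3450 = -2449500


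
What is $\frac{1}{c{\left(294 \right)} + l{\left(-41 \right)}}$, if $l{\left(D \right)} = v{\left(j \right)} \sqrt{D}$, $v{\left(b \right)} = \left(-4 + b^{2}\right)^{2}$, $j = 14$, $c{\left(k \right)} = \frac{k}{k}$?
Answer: $\frac{1}{55717134337} - \frac{36864 i \sqrt{41}}{55717134337} \approx 1.7948 \cdot 10^{-11} - 4.2365 \cdot 10^{-6} i$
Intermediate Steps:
$c{\left(k \right)} = 1$
$l{\left(D \right)} = 36864 \sqrt{D}$ ($l{\left(D \right)} = \left(-4 + 14^{2}\right)^{2} \sqrt{D} = \left(-4 + 196\right)^{2} \sqrt{D} = 192^{2} \sqrt{D} = 36864 \sqrt{D}$)
$\frac{1}{c{\left(294 \right)} + l{\left(-41 \right)}} = \frac{1}{1 + 36864 \sqrt{-41}} = \frac{1}{1 + 36864 i \sqrt{41}}$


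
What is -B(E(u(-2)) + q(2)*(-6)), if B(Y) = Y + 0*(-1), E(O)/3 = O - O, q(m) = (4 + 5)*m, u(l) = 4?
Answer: 108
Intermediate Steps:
q(m) = 9*m
E(O) = 0 (E(O) = 3*(O - O) = 3*0 = 0)
B(Y) = Y (B(Y) = Y + 0 = Y)
-B(E(u(-2)) + q(2)*(-6)) = -(0 + (9*2)*(-6)) = -(0 + 18*(-6)) = -(0 - 108) = -1*(-108) = 108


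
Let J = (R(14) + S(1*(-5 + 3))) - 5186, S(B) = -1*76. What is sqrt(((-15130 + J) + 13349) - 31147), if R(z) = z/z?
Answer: I*sqrt(38189) ≈ 195.42*I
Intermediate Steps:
R(z) = 1
S(B) = -76
J = -5261 (J = (1 - 76) - 5186 = -75 - 5186 = -5261)
sqrt(((-15130 + J) + 13349) - 31147) = sqrt(((-15130 - 5261) + 13349) - 31147) = sqrt((-20391 + 13349) - 31147) = sqrt(-7042 - 31147) = sqrt(-38189) = I*sqrt(38189)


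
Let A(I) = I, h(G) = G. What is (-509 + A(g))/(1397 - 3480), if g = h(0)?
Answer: 509/2083 ≈ 0.24436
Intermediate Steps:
g = 0
(-509 + A(g))/(1397 - 3480) = (-509 + 0)/(1397 - 3480) = -509/(-2083) = -509*(-1/2083) = 509/2083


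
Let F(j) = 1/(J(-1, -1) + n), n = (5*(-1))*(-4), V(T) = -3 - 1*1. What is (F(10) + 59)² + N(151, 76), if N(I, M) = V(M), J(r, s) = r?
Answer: 1257440/361 ≈ 3483.2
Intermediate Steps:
V(T) = -4 (V(T) = -3 - 1 = -4)
N(I, M) = -4
n = 20 (n = -5*(-4) = 20)
F(j) = 1/19 (F(j) = 1/(-1 + 20) = 1/19)
(F(10) + 59)² + N(151, 76) = (1/19 + 59)² - 4 = (1122/19)² - 4 = 1258884/361 - 4 = 1257440/361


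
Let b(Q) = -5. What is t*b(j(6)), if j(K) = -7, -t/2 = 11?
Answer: 110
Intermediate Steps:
t = -22 (t = -2*11 = -22)
t*b(j(6)) = -22*(-5) = 110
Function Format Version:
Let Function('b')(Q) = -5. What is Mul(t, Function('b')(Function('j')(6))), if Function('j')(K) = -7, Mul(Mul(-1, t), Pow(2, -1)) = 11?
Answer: 110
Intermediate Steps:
t = -22 (t = Mul(-2, 11) = -22)
Mul(t, Function('b')(Function('j')(6))) = Mul(-22, -5) = 110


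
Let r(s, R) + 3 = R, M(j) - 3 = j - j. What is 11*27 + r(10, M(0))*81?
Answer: 297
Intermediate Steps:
M(j) = 3 (M(j) = 3 + (j - j) = 3 + 0 = 3)
r(s, R) = -3 + R
11*27 + r(10, M(0))*81 = 11*27 + (-3 + 3)*81 = 297 + 0*81 = 297 + 0 = 297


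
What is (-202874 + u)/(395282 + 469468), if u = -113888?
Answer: -158381/432375 ≈ -0.36630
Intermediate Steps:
(-202874 + u)/(395282 + 469468) = (-202874 - 113888)/(395282 + 469468) = -316762/864750 = -316762*1/864750 = -158381/432375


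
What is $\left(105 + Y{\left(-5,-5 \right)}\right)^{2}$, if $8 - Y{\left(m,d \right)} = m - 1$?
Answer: $14161$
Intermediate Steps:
$Y{\left(m,d \right)} = 9 - m$ ($Y{\left(m,d \right)} = 8 - \left(m - 1\right) = 8 - \left(-1 + m\right) = 9 - m$)
$\left(105 + Y{\left(-5,-5 \right)}\right)^{2} = \left(105 + \left(9 - -5\right)\right)^{2} = \left(105 + \left(9 + 5\right)\right)^{2} = \left(105 + 14\right)^{2} = 119^{2} = 14161$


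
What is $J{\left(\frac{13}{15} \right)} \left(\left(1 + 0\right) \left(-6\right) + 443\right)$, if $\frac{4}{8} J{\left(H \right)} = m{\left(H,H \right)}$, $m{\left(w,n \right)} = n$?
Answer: $\frac{11362}{15} \approx 757.47$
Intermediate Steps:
$J{\left(H \right)} = 2 H$
$J{\left(\frac{13}{15} \right)} \left(\left(1 + 0\right) \left(-6\right) + 443\right) = 2 \cdot \frac{13}{15} \left(\left(1 + 0\right) \left(-6\right) + 443\right) = 2 \cdot 13 \cdot \frac{1}{15} \left(1 \left(-6\right) + 443\right) = 2 \cdot \frac{13}{15} \left(-6 + 443\right) = \frac{26}{15} \cdot 437 = \frac{11362}{15}$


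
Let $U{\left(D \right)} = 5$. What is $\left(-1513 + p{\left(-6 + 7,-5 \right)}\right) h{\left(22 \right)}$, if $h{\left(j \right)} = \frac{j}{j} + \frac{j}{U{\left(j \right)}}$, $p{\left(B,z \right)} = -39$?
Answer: $- \frac{41904}{5} \approx -8380.8$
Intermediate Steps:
$h{\left(j \right)} = 1 + \frac{j}{5}$ ($h{\left(j \right)} = \frac{j}{j} + \frac{j}{5} = 1 + j \frac{1}{5} = 1 + \frac{j}{5}$)
$\left(-1513 + p{\left(-6 + 7,-5 \right)}\right) h{\left(22 \right)} = \left(-1513 - 39\right) \left(1 + \frac{1}{5} \cdot 22\right) = - 1552 \left(1 + \frac{22}{5}\right) = \left(-1552\right) \frac{27}{5} = - \frac{41904}{5}$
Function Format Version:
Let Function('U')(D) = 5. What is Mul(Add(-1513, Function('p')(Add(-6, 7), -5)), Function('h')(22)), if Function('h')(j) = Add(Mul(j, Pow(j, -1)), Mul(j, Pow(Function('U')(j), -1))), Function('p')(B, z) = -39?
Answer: Rational(-41904, 5) ≈ -8380.8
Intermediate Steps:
Function('h')(j) = Add(1, Mul(Rational(1, 5), j)) (Function('h')(j) = Add(Mul(j, Pow(j, -1)), Mul(j, Pow(5, -1))) = Add(1, Mul(j, Rational(1, 5))) = Add(1, Mul(Rational(1, 5), j)))
Mul(Add(-1513, Function('p')(Add(-6, 7), -5)), Function('h')(22)) = Mul(Add(-1513, -39), Add(1, Mul(Rational(1, 5), 22))) = Mul(-1552, Add(1, Rational(22, 5))) = Mul(-1552, Rational(27, 5)) = Rational(-41904, 5)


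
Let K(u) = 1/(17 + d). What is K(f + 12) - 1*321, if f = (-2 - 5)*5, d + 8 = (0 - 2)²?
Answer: -4172/13 ≈ -320.92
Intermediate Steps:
d = -4 (d = -8 + (0 - 2)² = -8 + (-2)² = -8 + 4 = -4)
f = -35 (f = -7*5 = -35)
K(u) = 1/13 (K(u) = 1/(17 - 4) = 1/13)
K(f + 12) - 1*321 = 1/13 - 1*321 = 1/13 - 321 = -4172/13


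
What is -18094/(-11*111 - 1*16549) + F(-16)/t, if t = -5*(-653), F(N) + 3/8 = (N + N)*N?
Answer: 54534789/46415240 ≈ 1.1749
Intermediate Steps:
F(N) = -3/8 + 2*N² (F(N) = -3/8 + (N + N)*N = -3/8 + (2*N)*N = -3/8 + 2*N²)
t = 3265
-18094/(-11*111 - 1*16549) + F(-16)/t = -18094/(-11*111 - 1*16549) + (-3/8 + 2*(-16)²)/3265 = -18094/(-1221 - 16549) + (-3/8 + 2*256)*(1/3265) = -18094/(-17770) + (-3/8 + 512)*(1/3265) = -18094*(-1/17770) + (4093/8)*(1/3265) = 9047/8885 + 4093/26120 = 54534789/46415240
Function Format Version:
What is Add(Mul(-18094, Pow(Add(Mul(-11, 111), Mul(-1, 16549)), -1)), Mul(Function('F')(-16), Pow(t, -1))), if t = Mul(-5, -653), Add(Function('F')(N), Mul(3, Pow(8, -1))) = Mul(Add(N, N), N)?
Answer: Rational(54534789, 46415240) ≈ 1.1749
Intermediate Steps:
Function('F')(N) = Add(Rational(-3, 8), Mul(2, Pow(N, 2))) (Function('F')(N) = Add(Rational(-3, 8), Mul(Add(N, N), N)) = Add(Rational(-3, 8), Mul(Mul(2, N), N)) = Add(Rational(-3, 8), Mul(2, Pow(N, 2))))
t = 3265
Add(Mul(-18094, Pow(Add(Mul(-11, 111), Mul(-1, 16549)), -1)), Mul(Function('F')(-16), Pow(t, -1))) = Add(Mul(-18094, Pow(Add(Mul(-11, 111), Mul(-1, 16549)), -1)), Mul(Add(Rational(-3, 8), Mul(2, Pow(-16, 2))), Pow(3265, -1))) = Add(Mul(-18094, Pow(Add(-1221, -16549), -1)), Mul(Add(Rational(-3, 8), Mul(2, 256)), Rational(1, 3265))) = Add(Mul(-18094, Pow(-17770, -1)), Mul(Add(Rational(-3, 8), 512), Rational(1, 3265))) = Add(Mul(-18094, Rational(-1, 17770)), Mul(Rational(4093, 8), Rational(1, 3265))) = Add(Rational(9047, 8885), Rational(4093, 26120)) = Rational(54534789, 46415240)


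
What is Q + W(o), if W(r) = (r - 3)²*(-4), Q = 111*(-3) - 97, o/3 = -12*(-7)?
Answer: -248434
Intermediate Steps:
o = 252 (o = 3*(-12*(-7)) = 3*84 = 252)
Q = -430 (Q = -333 - 97 = -430)
W(r) = -4*(-3 + r)² (W(r) = (-3 + r)²*(-4) = -4*(-3 + r)²)
Q + W(o) = -430 - 4*(-3 + 252)² = -430 - 4*249² = -430 - 4*62001 = -430 - 248004 = -248434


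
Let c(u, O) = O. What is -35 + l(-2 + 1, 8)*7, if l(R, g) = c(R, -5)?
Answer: -70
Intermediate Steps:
l(R, g) = -5
-35 + l(-2 + 1, 8)*7 = -35 - 5*7 = -35 - 35 = -70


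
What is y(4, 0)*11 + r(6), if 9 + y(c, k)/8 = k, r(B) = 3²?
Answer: -783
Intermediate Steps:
r(B) = 9
y(c, k) = -72 + 8*k
y(4, 0)*11 + r(6) = (-72 + 8*0)*11 + 9 = (-72 + 0)*11 + 9 = -72*11 + 9 = -792 + 9 = -783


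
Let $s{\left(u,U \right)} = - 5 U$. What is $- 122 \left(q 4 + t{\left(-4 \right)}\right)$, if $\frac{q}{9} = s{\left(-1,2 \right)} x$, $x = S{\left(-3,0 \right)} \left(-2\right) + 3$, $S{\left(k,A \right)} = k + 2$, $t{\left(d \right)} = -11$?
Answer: $220942$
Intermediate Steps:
$S{\left(k,A \right)} = 2 + k$
$x = 5$ ($x = \left(2 - 3\right) \left(-2\right) + 3 = \left(-1\right) \left(-2\right) + 3 = 2 + 3 = 5$)
$q = -450$ ($q = 9 \left(-5\right) 2 \cdot 5 = 9 \left(\left(-10\right) 5\right) = 9 \left(-50\right) = -450$)
$- 122 \left(q 4 + t{\left(-4 \right)}\right) = - 122 \left(\left(-450\right) 4 - 11\right) = - 122 \left(-1800 - 11\right) = \left(-122\right) \left(-1811\right) = 220942$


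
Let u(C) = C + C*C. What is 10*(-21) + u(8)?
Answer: -138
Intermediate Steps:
u(C) = C + C**2
10*(-21) + u(8) = 10*(-21) + 8*(1 + 8) = -210 + 8*9 = -210 + 72 = -138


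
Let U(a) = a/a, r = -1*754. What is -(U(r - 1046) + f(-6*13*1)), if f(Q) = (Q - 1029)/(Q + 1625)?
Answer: -440/1547 ≈ -0.28442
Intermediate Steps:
f(Q) = (-1029 + Q)/(1625 + Q)
r = -754
U(a) = 1
-(U(r - 1046) + f(-6*13*1)) = -(1 + (-1029 - 6*13*1)/(1625 - 6*13*1)) = -(1 + (-1029 - 78*1)/(1625 - 78*1)) = -(1 + (-1029 - 78)/(1625 - 78)) = -(1 - 1107/1547) = -1*440/1547 = -440/1547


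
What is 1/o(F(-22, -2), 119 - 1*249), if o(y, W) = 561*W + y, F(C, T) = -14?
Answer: -1/72944 ≈ -1.3709e-5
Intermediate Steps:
o(y, W) = y + 561*W
1/o(F(-22, -2), 119 - 1*249) = 1/(-14 + 561*(119 - 1*249)) = 1/(-14 + 561*(119 - 249)) = 1/(-14 + 561*(-130)) = 1/(-14 - 72930) = 1/(-72944) = -1/72944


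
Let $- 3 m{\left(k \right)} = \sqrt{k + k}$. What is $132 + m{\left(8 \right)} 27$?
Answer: $96$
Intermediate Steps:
$m{\left(k \right)} = - \frac{\sqrt{2} \sqrt{k}}{3}$ ($m{\left(k \right)} = - \frac{\sqrt{k + k}}{3} = - \frac{\sqrt{2 k}}{3} = - \frac{\sqrt{2} \sqrt{k}}{3}$)
$132 + m{\left(8 \right)} 27 = 132 + - \frac{\sqrt{2} \sqrt{8}}{3} \cdot 27 = 132 + - \frac{\sqrt{2} \cdot 2 \sqrt{2}}{3} \cdot 27 = 132 - 36 = 96$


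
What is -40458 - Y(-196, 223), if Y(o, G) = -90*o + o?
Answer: -57902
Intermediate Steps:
Y(o, G) = -89*o
-40458 - Y(-196, 223) = -40458 - (-89)*(-196) = -40458 - 1*17444 = -40458 - 17444 = -57902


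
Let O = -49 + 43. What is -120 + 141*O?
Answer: -966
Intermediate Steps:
O = -6
-120 + 141*O = -120 + 141*(-6) = -120 - 846 = -966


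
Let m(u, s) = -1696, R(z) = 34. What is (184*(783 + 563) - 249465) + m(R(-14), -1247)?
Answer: -3497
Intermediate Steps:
(184*(783 + 563) - 249465) + m(R(-14), -1247) = (184*(783 + 563) - 249465) - 1696 = (184*1346 - 249465) - 1696 = (247664 - 249465) - 1696 = -1801 - 1696 = -3497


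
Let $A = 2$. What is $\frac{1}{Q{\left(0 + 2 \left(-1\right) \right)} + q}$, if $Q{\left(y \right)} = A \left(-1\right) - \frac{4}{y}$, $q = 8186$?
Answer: $\frac{1}{8186} \approx 0.00012216$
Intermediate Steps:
$Q{\left(y \right)} = -2 - \frac{4}{y}$ ($Q{\left(y \right)} = 2 \left(-1\right) - \frac{4}{y} = -2 - \frac{4}{y}$)
$\frac{1}{Q{\left(0 + 2 \left(-1\right) \right)} + q} = \frac{1}{\left(-2 - \frac{4}{0 + 2 \left(-1\right)}\right) + 8186} = \frac{1}{\left(-2 - \frac{4}{0 - 2}\right) + 8186} = \frac{1}{\left(-2 - \frac{4}{-2}\right) + 8186} = \frac{1}{\left(-2 - -2\right) + 8186} = \frac{1}{\left(-2 + 2\right) + 8186} = \frac{1}{0 + 8186} = \frac{1}{8186}$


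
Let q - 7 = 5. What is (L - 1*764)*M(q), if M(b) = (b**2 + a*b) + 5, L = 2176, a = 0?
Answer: 210388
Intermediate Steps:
q = 12 (q = 7 + 5 = 12)
M(b) = 5 + b**2 (M(b) = (b**2 + 0*b) + 5 = (b**2 + 0) + 5 = b**2 + 5 = 5 + b**2)
(L - 1*764)*M(q) = (2176 - 1*764)*(5 + 12**2) = (2176 - 764)*(5 + 144) = 1412*149 = 210388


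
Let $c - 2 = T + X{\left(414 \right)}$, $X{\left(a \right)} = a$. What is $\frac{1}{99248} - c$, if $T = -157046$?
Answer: $\frac{15545214241}{99248} \approx 1.5663 \cdot 10^{5}$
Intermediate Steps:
$c = -156630$ ($c = 2 + \left(-157046 + 414\right) = 2 - 156632 = -156630$)
$\frac{1}{99248} - c = \frac{1}{99248} - -156630 = \frac{1}{99248} + 156630 = \frac{15545214241}{99248}$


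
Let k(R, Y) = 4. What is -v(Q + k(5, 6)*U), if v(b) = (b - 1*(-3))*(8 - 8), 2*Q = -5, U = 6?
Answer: 0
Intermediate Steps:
Q = -5/2 (Q = (½)*(-5) = -5/2 ≈ -2.5000)
v(b) = 0 (v(b) = (b + 3)*0 = (3 + b)*0 = 0)
-v(Q + k(5, 6)*U) = -1*0 = 0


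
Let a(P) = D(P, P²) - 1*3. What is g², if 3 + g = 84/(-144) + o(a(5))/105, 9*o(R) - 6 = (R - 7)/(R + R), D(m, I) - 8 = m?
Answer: 126945289/9922500 ≈ 12.794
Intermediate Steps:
D(m, I) = 8 + m
a(P) = 5 + P (a(P) = (8 + P) - 1*3 = (8 + P) - 3 = 5 + P)
o(R) = ⅔ + (-7 + R)/(18*R) (o(R) = ⅔ + ((R - 7)/(R + R))/9 = ⅔ + ((-7 + R)/((2*R)))/9 = ⅔ + ((-7 + R)*(1/(2*R)))/9 = ⅔ + ((-7 + R)/(2*R))/9 = ⅔ + (-7 + R)/(18*R))
g = -11267/3150 (g = -3 + (84/(-144) + ((-7 + 13*(5 + 5))/(18*(5 + 5)))/105) = -3 + (84*(-1/144) + ((1/18)*(-7 + 13*10)/10)*(1/105)) = -3 + (-7/12 + ((1/18)*(⅒)*(-7 + 130))*(1/105)) = -3 + (-7/12 + ((1/18)*(⅒)*123)*(1/105)) = -3 + (-7/12 + (41/60)*(1/105)) = -3 + (-7/12 + 41/6300) = -3 - 1817/3150 = -11267/3150 ≈ -3.5768)
g² = (-11267/3150)² = 126945289/9922500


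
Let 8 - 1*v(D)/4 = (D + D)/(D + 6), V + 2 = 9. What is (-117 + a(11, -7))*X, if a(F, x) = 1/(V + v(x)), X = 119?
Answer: -13930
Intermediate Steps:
V = 7 (V = -2 + 9 = 7)
v(D) = 32 - 8*D/(6 + D) (v(D) = 32 - 4*(D + D)/(D + 6) = 32 - 4*2*D/(6 + D) = 32 - 8*D/(6 + D))
a(F, x) = 1/(7 + 24*(8 + x)/(6 + x))
(-117 + a(11, -7))*X = (-117 + (6 - 7)/(234 + 31*(-7)))*119 = (-117 - 1/(234 - 217))*119 = (-117 - 1/17)*119 = -1990/17*119 = -13930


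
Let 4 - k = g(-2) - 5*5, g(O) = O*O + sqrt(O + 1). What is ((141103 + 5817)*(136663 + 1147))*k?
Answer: 506176130000 - 20247045200*I ≈ 5.0618e+11 - 2.0247e+10*I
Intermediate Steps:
g(O) = O**2 + sqrt(1 + O)
k = 25 - I (k = 4 - (((-2)**2 + sqrt(1 - 2)) - 5*5) = 4 - ((4 + sqrt(-1)) - 25) = 4 - ((4 + I) - 25) = 4 - (-21 + I) = 4 + (21 - I) = 25 - I ≈ 25.0 - 1.0*I)
((141103 + 5817)*(136663 + 1147))*k = ((141103 + 5817)*(136663 + 1147))*(25 - I) = (146920*137810)*(25 - I) = 20247045200*(25 - I) = 506176130000 - 20247045200*I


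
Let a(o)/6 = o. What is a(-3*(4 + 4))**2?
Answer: 20736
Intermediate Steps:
a(o) = 6*o
a(-3*(4 + 4))**2 = (6*(-3*(4 + 4)))**2 = (6*(-3*8))**2 = (6*(-24))**2 = (-144)**2 = 20736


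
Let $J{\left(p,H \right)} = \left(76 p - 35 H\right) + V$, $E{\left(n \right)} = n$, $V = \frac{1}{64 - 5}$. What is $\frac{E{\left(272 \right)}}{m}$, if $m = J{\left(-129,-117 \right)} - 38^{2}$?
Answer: $- \frac{8024}{211013} \approx -0.038026$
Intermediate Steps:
$V = \frac{1}{59} \approx 0.016949$
$J{\left(p,H \right)} = \frac{1}{59} - 35 H + 76 p$ ($J{\left(p,H \right)} = \left(76 p - 35 H\right) + \frac{1}{59} = \left(- 35 H + 76 p\right) + \frac{1}{59} = \frac{1}{59} - 35 H + 76 p$)
$m = - \frac{422026}{59}$ ($m = \left(\frac{1}{59} - -4095 + 76 \left(-129\right)\right) - 38^{2} = \left(\frac{1}{59} + 4095 - 9804\right) - 1444 = - \frac{336830}{59} - 1444 = - \frac{422026}{59} \approx -7153.0$)
$\frac{E{\left(272 \right)}}{m} = \frac{272}{- \frac{422026}{59}} = 272 \left(- \frac{59}{422026}\right) = - \frac{8024}{211013}$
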